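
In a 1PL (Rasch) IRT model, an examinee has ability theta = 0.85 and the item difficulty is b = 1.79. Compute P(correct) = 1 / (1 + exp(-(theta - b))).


theta - b = 0.85 - 1.79 = -0.94
exp(-(theta - b)) = exp(0.94) = 2.56
P = 1 / (1 + 2.56)
P = 0.2809

0.2809


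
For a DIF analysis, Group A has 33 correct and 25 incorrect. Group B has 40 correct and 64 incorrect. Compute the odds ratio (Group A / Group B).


Odds_A = 33/25 = 1.32
Odds_B = 40/64 = 0.625
OR = Odds_A / Odds_B = 1.32 / 0.625
Exactly, OR = (33 * 64) / (25 * 40) = 2112 / 1000
OR = 2.112

2.112


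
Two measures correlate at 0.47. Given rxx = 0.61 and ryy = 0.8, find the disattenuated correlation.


r_corrected = rxy / sqrt(rxx * ryy)
= 0.47 / sqrt(0.61 * 0.8)
= 0.47 / sqrt(0.488)
= 0.47 / 0.69857
r_corrected = 0.6728

0.6728


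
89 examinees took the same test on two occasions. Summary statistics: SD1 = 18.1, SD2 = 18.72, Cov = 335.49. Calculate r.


r = cov(X,Y) / (SD_X * SD_Y)
r = 335.49 / (18.1 * 18.72)
r = 335.49 / 338.832
r = 0.9901

0.9901


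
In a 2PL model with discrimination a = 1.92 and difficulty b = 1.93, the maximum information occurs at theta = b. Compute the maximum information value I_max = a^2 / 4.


For 2PL, max info at theta = b = 1.93
I_max = a^2 / 4 = 1.92^2 / 4
= 3.6864 / 4
I_max = 0.9216

0.9216


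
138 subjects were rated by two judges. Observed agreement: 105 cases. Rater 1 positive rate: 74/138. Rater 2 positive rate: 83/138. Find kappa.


P_o = 105/138 = 0.76087
P_e = (74*83 + 64*55) / 19044 = 0.507351
kappa = (P_o - P_e) / (1 - P_e)
kappa = (0.76087 - 0.507351) / (1 - 0.507351)
kappa = 0.5146

0.5146


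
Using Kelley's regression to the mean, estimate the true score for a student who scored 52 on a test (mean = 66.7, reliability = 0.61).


T_est = rxx * X + (1 - rxx) * mean
T_est = 0.61 * 52 + 0.39 * 66.7
T_est = 31.72 + 26.013
T_est = 57.733

57.733


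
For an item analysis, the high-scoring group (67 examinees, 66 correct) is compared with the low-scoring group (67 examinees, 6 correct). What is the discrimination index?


p_upper = 66/67 = 0.9851
p_lower = 6/67 = 0.0896
D = 0.9851 - 0.0896 = 0.8955

0.8955


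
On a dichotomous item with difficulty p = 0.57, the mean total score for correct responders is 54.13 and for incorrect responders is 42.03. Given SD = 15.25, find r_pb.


q = 1 - p = 0.43
rpb = ((M1 - M0) / SD) * sqrt(p * q)
rpb = ((54.13 - 42.03) / 15.25) * sqrt(0.57 * 0.43)
rpb = 0.3928

0.3928


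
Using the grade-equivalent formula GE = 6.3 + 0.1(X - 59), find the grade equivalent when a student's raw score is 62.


raw - median = 62 - 59 = 3
slope * diff = 0.1 * 3 = 0.3
GE = 6.3 + 0.3
GE = 6.6

6.6


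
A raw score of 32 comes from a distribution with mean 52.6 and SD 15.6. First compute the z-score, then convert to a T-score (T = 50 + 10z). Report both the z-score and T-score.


z = (X - mean) / SD = (32 - 52.6) / 15.6
z = -20.6 / 15.6
z = -1.3205
T-score = T = 50 + 10z
Carry z at full precision (z = -20.6 / 15.6) into the conversion:
T-score = 50 + 10 * (-20.6 / 15.6) = 50 + -206 / 15.6
T-score = 50 + -13.2051
T-score = 36.7949

36.7949


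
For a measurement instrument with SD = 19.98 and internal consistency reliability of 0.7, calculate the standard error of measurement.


SEM = SD * sqrt(1 - rxx)
SEM = 19.98 * sqrt(1 - 0.7)
SEM = 19.98 * sqrt(0.3) = 19.98 * 0.547723
SEM = 10.9435

10.9435


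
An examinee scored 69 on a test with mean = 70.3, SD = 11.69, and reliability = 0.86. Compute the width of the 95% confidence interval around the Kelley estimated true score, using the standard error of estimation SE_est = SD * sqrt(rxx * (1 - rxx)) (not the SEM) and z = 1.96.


True score estimate = 0.86*69 + 0.14*70.3 = 69.182
SE_est = SD * sqrt(rxx * (1 - rxx)) = 11.69 * sqrt(0.86 * 0.14) = 11.69 * sqrt(0.1204) = 4.056278
CI = T_est +/- z * SE_est, so width = 2 * z * SE_est = 2 * 1.96 * 4.056278
Width = 15.9006

15.9006


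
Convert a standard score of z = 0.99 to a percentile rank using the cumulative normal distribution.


CDF(z) = 0.5 * (1 + erf(z/sqrt(2)))
erf(0.7) = 0.6778
CDF = 0.8389
Percentile rank = 0.8389 * 100 = 83.89

83.89


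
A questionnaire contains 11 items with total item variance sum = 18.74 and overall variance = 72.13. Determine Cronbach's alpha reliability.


alpha = (k/(k-1)) * (1 - sum(si^2)/s_total^2)
= (11/10) * (1 - 18.74/72.13)
alpha = 0.8142

0.8142


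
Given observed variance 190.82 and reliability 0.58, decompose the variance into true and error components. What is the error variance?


var_true = rxx * var_obs = 0.58 * 190.82 = 110.6756
var_error = var_obs - var_true
var_error = 190.82 - 110.6756
var_error = 80.1444

80.1444


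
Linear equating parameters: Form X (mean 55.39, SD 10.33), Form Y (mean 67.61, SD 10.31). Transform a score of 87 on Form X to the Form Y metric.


slope = SD_Y / SD_X = 10.31 / 10.33 ~ 0.9981
intercept = mean_Y - slope * mean_X = 67.61 - (10.31 / 10.33) * 55.39 ~ 12.3272
Y = slope * X + intercept. To avoid rounding drift from the rounded slope/intercept, evaluate the equivalent form Y = mean_Y + SD_Y * (X - mean_X) / SD_X at full precision:
Y = 67.61 + 10.31 * (87 - 55.39) / 10.33
Y = 67.61 + 10.31 * 31.61 / 10.33
Y = 67.61 + 325.8991 / 10.33
Y = 67.61 + 31.5488
Y = 99.1588

99.1588


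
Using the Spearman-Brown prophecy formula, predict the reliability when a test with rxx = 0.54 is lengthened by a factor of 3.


r_new = (n * rxx) / (1 + (n-1) * rxx)
r_new = (3 * 0.54) / (1 + 2 * 0.54)
r_new = 1.62 / 2.08
r_new = 0.7788

0.7788


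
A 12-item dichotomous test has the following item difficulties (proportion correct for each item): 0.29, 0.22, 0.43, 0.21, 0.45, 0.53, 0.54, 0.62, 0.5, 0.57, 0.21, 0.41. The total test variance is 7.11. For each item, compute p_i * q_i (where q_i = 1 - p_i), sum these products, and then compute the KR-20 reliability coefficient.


For each item, compute p_i * q_i:
  Item 1: 0.29 * 0.71 = 0.2059
  Item 2: 0.22 * 0.78 = 0.1716
  Item 3: 0.43 * 0.57 = 0.2451
  Item 4: 0.21 * 0.79 = 0.1659
  Item 5: 0.45 * 0.55 = 0.2475
  Item 6: 0.53 * 0.47 = 0.2491
  Item 7: 0.54 * 0.46 = 0.2484
  Item 8: 0.62 * 0.38 = 0.2356
  Item 9: 0.5 * 0.5 = 0.25
  Item 10: 0.57 * 0.43 = 0.2451
  Item 11: 0.21 * 0.79 = 0.1659
  Item 12: 0.41 * 0.59 = 0.2419
Sum(p_i * q_i) = 0.2059 + 0.1716 + 0.2451 + 0.1659 + 0.2475 + 0.2491 + 0.2484 + 0.2356 + 0.25 + 0.2451 + 0.1659 + 0.2419 = 2.672
KR-20 = (k/(k-1)) * (1 - Sum(p_i*q_i) / Var_total)
= (12/11) * (1 - 2.672/7.11)
= 1.0909 * 0.6242
KR-20 = 0.6809

0.6809


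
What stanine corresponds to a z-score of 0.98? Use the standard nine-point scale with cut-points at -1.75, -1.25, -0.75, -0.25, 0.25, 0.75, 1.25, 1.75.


Stanine boundaries: [-1.75, -1.25, -0.75, -0.25, 0.25, 0.75, 1.25, 1.75]
z = 0.98
Check each boundary:
  z >= -1.75 -> could be stanine 2
  z >= -1.25 -> could be stanine 3
  z >= -0.75 -> could be stanine 4
  z >= -0.25 -> could be stanine 5
  z >= 0.25 -> could be stanine 6
  z >= 0.75 -> could be stanine 7
  z < 1.25
  z < 1.75
Highest qualifying boundary gives stanine = 7

7


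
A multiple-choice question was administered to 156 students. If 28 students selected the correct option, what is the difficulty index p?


Item difficulty p = number correct / total examinees
p = 28 / 156
p = 0.1795

0.1795


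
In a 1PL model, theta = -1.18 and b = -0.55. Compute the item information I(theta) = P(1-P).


P = 1/(1+exp(-(-1.18--0.55))) = 0.3475
I = P*(1-P) = 0.3475 * 0.6525
I = 0.2267

0.2267


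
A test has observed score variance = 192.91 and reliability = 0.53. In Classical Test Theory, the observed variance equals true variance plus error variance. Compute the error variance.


var_true = rxx * var_obs = 0.53 * 192.91 = 102.2423
var_error = var_obs - var_true
var_error = 192.91 - 102.2423
var_error = 90.6677

90.6677


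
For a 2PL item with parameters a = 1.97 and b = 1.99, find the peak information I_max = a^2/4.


For 2PL, max info at theta = b = 1.99
I_max = a^2 / 4 = 1.97^2 / 4
= 3.8809 / 4
I_max = 0.9702

0.9702


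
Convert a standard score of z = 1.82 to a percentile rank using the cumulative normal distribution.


CDF(z) = 0.5 * (1 + erf(z/sqrt(2)))
erf(1.2869) = 0.9312
CDF = 0.9656
Percentile rank = 0.9656 * 100 = 96.56

96.56


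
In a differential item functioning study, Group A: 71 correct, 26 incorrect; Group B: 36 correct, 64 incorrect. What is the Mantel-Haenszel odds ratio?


Odds_A = 71/26 = 2.7308
Odds_B = 36/64 = 0.5625
OR = Odds_A / Odds_B = 2.7308 / 0.5625
Exactly, OR = (71 * 64) / (26 * 36) = 4544 / 936
OR = 4.8547

4.8547


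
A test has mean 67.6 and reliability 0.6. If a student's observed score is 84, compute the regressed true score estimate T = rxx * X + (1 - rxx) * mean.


T_est = rxx * X + (1 - rxx) * mean
T_est = 0.6 * 84 + 0.4 * 67.6
T_est = 50.4 + 27.04
T_est = 77.44

77.44


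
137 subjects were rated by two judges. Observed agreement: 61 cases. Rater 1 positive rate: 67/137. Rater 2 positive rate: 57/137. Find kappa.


P_o = 61/137 = 0.445255
P_e = (67*57 + 70*80) / 18769 = 0.501838
kappa = (P_o - P_e) / (1 - P_e)
kappa = (0.445255 - 0.501838) / (1 - 0.501838)
kappa = -0.1136

-0.1136


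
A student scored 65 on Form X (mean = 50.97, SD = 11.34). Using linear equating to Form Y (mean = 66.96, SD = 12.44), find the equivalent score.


slope = SD_Y / SD_X = 12.44 / 11.34 ~ 1.097
intercept = mean_Y - slope * mean_X = 66.96 - (12.44 / 11.34) * 50.97 ~ 11.0458
Y = slope * X + intercept. To avoid rounding drift from the rounded slope/intercept, evaluate the equivalent form Y = mean_Y + SD_Y * (X - mean_X) / SD_X at full precision:
Y = 66.96 + 12.44 * (65 - 50.97) / 11.34
Y = 66.96 + 12.44 * 14.03 / 11.34
Y = 66.96 + 174.5332 / 11.34
Y = 66.96 + 15.3909
Y = 82.3509

82.3509


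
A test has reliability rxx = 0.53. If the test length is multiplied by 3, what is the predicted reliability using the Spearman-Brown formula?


r_new = (n * rxx) / (1 + (n-1) * rxx)
r_new = (3 * 0.53) / (1 + 2 * 0.53)
r_new = 1.59 / 2.06
r_new = 0.7718

0.7718


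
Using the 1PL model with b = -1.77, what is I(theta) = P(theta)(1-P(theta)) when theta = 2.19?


P = 1/(1+exp(-(2.19--1.77))) = 0.9813
I = P*(1-P) = 0.9813 * 0.0187
I = 0.0184

0.0184


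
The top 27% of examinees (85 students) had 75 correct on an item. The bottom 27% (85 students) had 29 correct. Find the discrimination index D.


p_upper = 75/85 = 0.8824
p_lower = 29/85 = 0.3412
D = 0.8824 - 0.3412 = 0.5412

0.5412


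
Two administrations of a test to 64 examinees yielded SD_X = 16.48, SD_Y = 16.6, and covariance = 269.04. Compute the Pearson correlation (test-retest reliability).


r = cov(X,Y) / (SD_X * SD_Y)
r = 269.04 / (16.48 * 16.6)
r = 269.04 / 273.568
r = 0.9834

0.9834


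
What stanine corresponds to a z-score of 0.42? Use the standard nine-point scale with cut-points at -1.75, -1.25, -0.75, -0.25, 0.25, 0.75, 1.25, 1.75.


Stanine boundaries: [-1.75, -1.25, -0.75, -0.25, 0.25, 0.75, 1.25, 1.75]
z = 0.42
Check each boundary:
  z >= -1.75 -> could be stanine 2
  z >= -1.25 -> could be stanine 3
  z >= -0.75 -> could be stanine 4
  z >= -0.25 -> could be stanine 5
  z >= 0.25 -> could be stanine 6
  z < 0.75
  z < 1.25
  z < 1.75
Highest qualifying boundary gives stanine = 6

6


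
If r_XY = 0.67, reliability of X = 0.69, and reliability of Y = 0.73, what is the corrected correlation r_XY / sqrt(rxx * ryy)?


r_corrected = rxy / sqrt(rxx * ryy)
= 0.67 / sqrt(0.69 * 0.73)
= 0.67 / sqrt(0.5037)
= 0.67 / 0.709718
r_corrected = 0.944

0.944


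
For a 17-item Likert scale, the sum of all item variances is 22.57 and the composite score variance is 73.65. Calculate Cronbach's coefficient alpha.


alpha = (k/(k-1)) * (1 - sum(si^2)/s_total^2)
= (17/16) * (1 - 22.57/73.65)
alpha = 0.7369

0.7369


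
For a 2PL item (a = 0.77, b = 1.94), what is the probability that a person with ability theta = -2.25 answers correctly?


a*(theta - b) = 0.77 * (-2.25 - 1.94) = -3.2263
exp(--3.2263) = 25.1863
P = 1 / (1 + 25.1863)
P = 0.0382

0.0382


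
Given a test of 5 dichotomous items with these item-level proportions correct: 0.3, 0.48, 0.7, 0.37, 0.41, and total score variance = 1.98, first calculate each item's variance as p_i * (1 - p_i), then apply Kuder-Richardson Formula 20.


For each item, compute p_i * q_i:
  Item 1: 0.3 * 0.7 = 0.21
  Item 2: 0.48 * 0.52 = 0.2496
  Item 3: 0.7 * 0.3 = 0.21
  Item 4: 0.37 * 0.63 = 0.2331
  Item 5: 0.41 * 0.59 = 0.2419
Sum(p_i * q_i) = 0.21 + 0.2496 + 0.21 + 0.2331 + 0.2419 = 1.1446
KR-20 = (k/(k-1)) * (1 - Sum(p_i*q_i) / Var_total)
= (5/4) * (1 - 1.1446/1.98)
= 1.25 * 0.4219
KR-20 = 0.5274

0.5274


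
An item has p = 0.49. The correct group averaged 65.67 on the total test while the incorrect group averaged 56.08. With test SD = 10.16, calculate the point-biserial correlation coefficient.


q = 1 - p = 0.51
rpb = ((M1 - M0) / SD) * sqrt(p * q)
rpb = ((65.67 - 56.08) / 10.16) * sqrt(0.49 * 0.51)
rpb = 0.4719

0.4719


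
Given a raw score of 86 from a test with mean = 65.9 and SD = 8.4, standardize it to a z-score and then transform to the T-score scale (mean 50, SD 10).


z = (X - mean) / SD = (86 - 65.9) / 8.4
z = 20.1 / 8.4
z = 2.3929
T-score = T = 50 + 10z
Carry z at full precision (z = 20.1 / 8.4) into the conversion:
T-score = 50 + 10 * (20.1 / 8.4) = 50 + 201 / 8.4
T-score = 50 + 23.9286
T-score = 73.9286

73.9286


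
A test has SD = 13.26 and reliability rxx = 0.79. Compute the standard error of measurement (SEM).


SEM = SD * sqrt(1 - rxx)
SEM = 13.26 * sqrt(1 - 0.79)
SEM = 13.26 * sqrt(0.21) = 13.26 * 0.458258
SEM = 6.0765

6.0765


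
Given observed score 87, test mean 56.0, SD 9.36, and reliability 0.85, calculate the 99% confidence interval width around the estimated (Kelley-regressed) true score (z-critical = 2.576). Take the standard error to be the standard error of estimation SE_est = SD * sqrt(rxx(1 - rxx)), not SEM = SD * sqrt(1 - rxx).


True score estimate = 0.85*87 + 0.15*56.0 = 82.35
SE_est = SD * sqrt(rxx * (1 - rxx)) = 9.36 * sqrt(0.85 * 0.15) = 9.36 * sqrt(0.1275) = 3.342189
CI = T_est +/- z * SE_est, so width = 2 * z * SE_est = 2 * 2.576 * 3.342189
Width = 17.219

17.219


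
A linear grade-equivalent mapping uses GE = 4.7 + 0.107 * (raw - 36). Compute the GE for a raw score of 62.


raw - median = 62 - 36 = 26
slope * diff = 0.107 * 26 = 2.782
GE = 4.7 + 2.782
GE = 7.482

7.482


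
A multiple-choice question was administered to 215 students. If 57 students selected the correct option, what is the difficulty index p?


Item difficulty p = number correct / total examinees
p = 57 / 215
p = 0.2651

0.2651


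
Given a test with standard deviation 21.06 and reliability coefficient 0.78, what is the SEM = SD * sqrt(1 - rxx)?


SEM = SD * sqrt(1 - rxx)
SEM = 21.06 * sqrt(1 - 0.78)
SEM = 21.06 * sqrt(0.22) = 21.06 * 0.469042
SEM = 9.878

9.878


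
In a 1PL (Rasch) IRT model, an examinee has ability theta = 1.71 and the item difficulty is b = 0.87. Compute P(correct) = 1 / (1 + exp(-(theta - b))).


theta - b = 1.71 - 0.87 = 0.84
exp(-(theta - b)) = exp(-0.84) = 0.4317
P = 1 / (1 + 0.4317)
P = 0.6985

0.6985


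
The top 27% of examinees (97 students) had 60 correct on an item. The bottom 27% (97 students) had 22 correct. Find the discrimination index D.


p_upper = 60/97 = 0.6186
p_lower = 22/97 = 0.2268
D = 0.6186 - 0.2268 = 0.3918

0.3918


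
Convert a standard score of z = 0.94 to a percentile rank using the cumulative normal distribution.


CDF(z) = 0.5 * (1 + erf(z/sqrt(2)))
erf(0.6647) = 0.6528
CDF = 0.8264
Percentile rank = 0.8264 * 100 = 82.64

82.64


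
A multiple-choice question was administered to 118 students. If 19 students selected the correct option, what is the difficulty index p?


Item difficulty p = number correct / total examinees
p = 19 / 118
p = 0.161

0.161


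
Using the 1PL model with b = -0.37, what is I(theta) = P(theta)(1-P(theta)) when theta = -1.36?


P = 1/(1+exp(-(-1.36--0.37))) = 0.2709
I = P*(1-P) = 0.2709 * 0.7291
I = 0.1975

0.1975


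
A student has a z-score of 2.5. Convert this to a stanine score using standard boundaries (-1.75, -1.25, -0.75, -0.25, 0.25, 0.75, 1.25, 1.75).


Stanine boundaries: [-1.75, -1.25, -0.75, -0.25, 0.25, 0.75, 1.25, 1.75]
z = 2.5
Check each boundary:
  z >= -1.75 -> could be stanine 2
  z >= -1.25 -> could be stanine 3
  z >= -0.75 -> could be stanine 4
  z >= -0.25 -> could be stanine 5
  z >= 0.25 -> could be stanine 6
  z >= 0.75 -> could be stanine 7
  z >= 1.25 -> could be stanine 8
  z >= 1.75 -> could be stanine 9
Highest qualifying boundary gives stanine = 9

9


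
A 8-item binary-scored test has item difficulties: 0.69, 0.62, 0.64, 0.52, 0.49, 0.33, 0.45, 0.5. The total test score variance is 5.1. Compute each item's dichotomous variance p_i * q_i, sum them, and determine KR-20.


For each item, compute p_i * q_i:
  Item 1: 0.69 * 0.31 = 0.2139
  Item 2: 0.62 * 0.38 = 0.2356
  Item 3: 0.64 * 0.36 = 0.2304
  Item 4: 0.52 * 0.48 = 0.2496
  Item 5: 0.49 * 0.51 = 0.2499
  Item 6: 0.33 * 0.67 = 0.2211
  Item 7: 0.45 * 0.55 = 0.2475
  Item 8: 0.5 * 0.5 = 0.25
Sum(p_i * q_i) = 0.2139 + 0.2356 + 0.2304 + 0.2496 + 0.2499 + 0.2211 + 0.2475 + 0.25 = 1.898
KR-20 = (k/(k-1)) * (1 - Sum(p_i*q_i) / Var_total)
= (8/7) * (1 - 1.898/5.1)
= 1.1429 * 0.6278
KR-20 = 0.7175

0.7175


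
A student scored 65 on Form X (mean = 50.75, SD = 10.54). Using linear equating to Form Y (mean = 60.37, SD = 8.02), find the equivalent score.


slope = SD_Y / SD_X = 8.02 / 10.54 ~ 0.7609
intercept = mean_Y - slope * mean_X = 60.37 - (8.02 / 10.54) * 50.75 ~ 21.7538
Y = slope * X + intercept. To avoid rounding drift from the rounded slope/intercept, evaluate the equivalent form Y = mean_Y + SD_Y * (X - mean_X) / SD_X at full precision:
Y = 60.37 + 8.02 * (65 - 50.75) / 10.54
Y = 60.37 + 8.02 * 14.25 / 10.54
Y = 60.37 + 114.285 / 10.54
Y = 60.37 + 10.843
Y = 71.213

71.213


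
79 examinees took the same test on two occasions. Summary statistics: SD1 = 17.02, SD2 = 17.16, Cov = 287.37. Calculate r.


r = cov(X,Y) / (SD_X * SD_Y)
r = 287.37 / (17.02 * 17.16)
r = 287.37 / 292.0632
r = 0.9839

0.9839


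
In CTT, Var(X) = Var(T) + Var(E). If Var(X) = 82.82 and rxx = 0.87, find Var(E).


var_true = rxx * var_obs = 0.87 * 82.82 = 72.0534
var_error = var_obs - var_true
var_error = 82.82 - 72.0534
var_error = 10.7666

10.7666


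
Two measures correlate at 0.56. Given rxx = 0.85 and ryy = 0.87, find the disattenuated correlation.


r_corrected = rxy / sqrt(rxx * ryy)
= 0.56 / sqrt(0.85 * 0.87)
= 0.56 / sqrt(0.7395)
= 0.56 / 0.859942
r_corrected = 0.6512

0.6512


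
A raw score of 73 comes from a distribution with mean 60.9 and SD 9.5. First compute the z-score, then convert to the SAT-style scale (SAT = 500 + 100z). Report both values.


z = (X - mean) / SD = (73 - 60.9) / 9.5
z = 12.1 / 9.5
z = 1.2737
SAT-scale = SAT = 500 + 100z
Carry z at full precision (z = 12.1 / 9.5) into the conversion:
SAT-scale = 500 + 100 * (12.1 / 9.5) = 500 + 1210 / 9.5
SAT-scale = 500 + 127.3684
SAT-scale = 627.3684

627.3684


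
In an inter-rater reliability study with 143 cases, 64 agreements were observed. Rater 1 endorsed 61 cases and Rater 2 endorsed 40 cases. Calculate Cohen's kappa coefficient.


P_o = 64/143 = 0.447552
P_e = (61*40 + 82*103) / 20449 = 0.532349
kappa = (P_o - P_e) / (1 - P_e)
kappa = (0.447552 - 0.532349) / (1 - 0.532349)
kappa = -0.1813

-0.1813


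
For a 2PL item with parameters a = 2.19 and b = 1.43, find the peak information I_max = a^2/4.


For 2PL, max info at theta = b = 1.43
I_max = a^2 / 4 = 2.19^2 / 4
= 4.7961 / 4
I_max = 1.199

1.199


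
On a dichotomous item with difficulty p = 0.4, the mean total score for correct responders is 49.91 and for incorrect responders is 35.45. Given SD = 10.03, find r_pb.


q = 1 - p = 0.6
rpb = ((M1 - M0) / SD) * sqrt(p * q)
rpb = ((49.91 - 35.45) / 10.03) * sqrt(0.4 * 0.6)
rpb = 0.7063

0.7063


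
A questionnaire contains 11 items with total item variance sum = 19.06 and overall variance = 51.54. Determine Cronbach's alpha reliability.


alpha = (k/(k-1)) * (1 - sum(si^2)/s_total^2)
= (11/10) * (1 - 19.06/51.54)
alpha = 0.6932

0.6932


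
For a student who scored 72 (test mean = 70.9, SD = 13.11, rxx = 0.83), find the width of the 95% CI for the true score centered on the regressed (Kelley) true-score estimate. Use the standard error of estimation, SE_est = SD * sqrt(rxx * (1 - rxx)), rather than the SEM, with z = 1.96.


True score estimate = 0.83*72 + 0.17*70.9 = 71.813
SE_est = SD * sqrt(rxx * (1 - rxx)) = 13.11 * sqrt(0.83 * 0.17) = 13.11 * sqrt(0.1411) = 4.924546
CI = T_est +/- z * SE_est, so width = 2 * z * SE_est = 2 * 1.96 * 4.924546
Width = 19.3042

19.3042


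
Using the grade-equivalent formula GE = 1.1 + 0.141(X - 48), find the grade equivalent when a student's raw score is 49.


raw - median = 49 - 48 = 1
slope * diff = 0.141 * 1 = 0.141
GE = 1.1 + 0.141
GE = 1.241

1.241


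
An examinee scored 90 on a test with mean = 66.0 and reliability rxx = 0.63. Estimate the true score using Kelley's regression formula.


T_est = rxx * X + (1 - rxx) * mean
T_est = 0.63 * 90 + 0.37 * 66.0
T_est = 56.7 + 24.42
T_est = 81.12

81.12


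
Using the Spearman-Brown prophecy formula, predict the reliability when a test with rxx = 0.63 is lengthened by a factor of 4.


r_new = (n * rxx) / (1 + (n-1) * rxx)
r_new = (4 * 0.63) / (1 + 3 * 0.63)
r_new = 2.52 / 2.89
r_new = 0.872

0.872


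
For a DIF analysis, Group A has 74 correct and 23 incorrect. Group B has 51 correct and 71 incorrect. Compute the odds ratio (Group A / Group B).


Odds_A = 74/23 = 3.2174
Odds_B = 51/71 = 0.7183
OR = Odds_A / Odds_B = 3.2174 / 0.7183
Exactly, OR = (74 * 71) / (23 * 51) = 5254 / 1173
OR = 4.4791

4.4791


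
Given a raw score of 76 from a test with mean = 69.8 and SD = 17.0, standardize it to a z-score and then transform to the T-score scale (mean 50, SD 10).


z = (X - mean) / SD = (76 - 69.8) / 17.0
z = 6.2 / 17.0
z = 0.3647
T-score = T = 50 + 10z
Carry z at full precision (z = 6.2 / 17.0) into the conversion:
T-score = 50 + 10 * (6.2 / 17.0) = 50 + 62 / 17.0
T-score = 50 + 3.6471
T-score = 53.6471

53.6471


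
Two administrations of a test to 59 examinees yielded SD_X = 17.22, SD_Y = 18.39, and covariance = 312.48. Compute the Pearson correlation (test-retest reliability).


r = cov(X,Y) / (SD_X * SD_Y)
r = 312.48 / (17.22 * 18.39)
r = 312.48 / 316.6758
r = 0.9868

0.9868


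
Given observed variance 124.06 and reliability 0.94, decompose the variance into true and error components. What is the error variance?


var_true = rxx * var_obs = 0.94 * 124.06 = 116.6164
var_error = var_obs - var_true
var_error = 124.06 - 116.6164
var_error = 7.4436

7.4436


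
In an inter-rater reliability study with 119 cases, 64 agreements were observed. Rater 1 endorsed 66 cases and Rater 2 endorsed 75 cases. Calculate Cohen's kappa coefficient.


P_o = 64/119 = 0.537815
P_e = (66*75 + 53*44) / 14161 = 0.514229
kappa = (P_o - P_e) / (1 - P_e)
kappa = (0.537815 - 0.514229) / (1 - 0.514229)
kappa = 0.0486

0.0486


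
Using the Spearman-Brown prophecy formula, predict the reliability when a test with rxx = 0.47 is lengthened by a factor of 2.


r_new = (n * rxx) / (1 + (n-1) * rxx)
r_new = (2 * 0.47) / (1 + 1 * 0.47)
r_new = 0.94 / 1.47
r_new = 0.6395

0.6395


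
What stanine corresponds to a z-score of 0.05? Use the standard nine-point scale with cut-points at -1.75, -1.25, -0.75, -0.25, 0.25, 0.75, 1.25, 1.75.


Stanine boundaries: [-1.75, -1.25, -0.75, -0.25, 0.25, 0.75, 1.25, 1.75]
z = 0.05
Check each boundary:
  z >= -1.75 -> could be stanine 2
  z >= -1.25 -> could be stanine 3
  z >= -0.75 -> could be stanine 4
  z >= -0.25 -> could be stanine 5
  z < 0.25
  z < 0.75
  z < 1.25
  z < 1.75
Highest qualifying boundary gives stanine = 5

5


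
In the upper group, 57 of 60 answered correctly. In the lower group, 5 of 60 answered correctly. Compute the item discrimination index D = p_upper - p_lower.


p_upper = 57/60 = 0.95
p_lower = 5/60 = 0.0833
D = 0.95 - 0.0833 = 0.8667

0.8667


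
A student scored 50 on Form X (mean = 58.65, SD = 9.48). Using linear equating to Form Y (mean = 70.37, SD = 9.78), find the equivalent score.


slope = SD_Y / SD_X = 9.78 / 9.48 ~ 1.0316
intercept = mean_Y - slope * mean_X = 70.37 - (9.78 / 9.48) * 58.65 ~ 9.864
Y = slope * X + intercept. To avoid rounding drift from the rounded slope/intercept, evaluate the equivalent form Y = mean_Y + SD_Y * (X - mean_X) / SD_X at full precision:
Y = 70.37 + 9.78 * (50 - 58.65) / 9.48
Y = 70.37 - 9.78 * 8.65 / 9.48
Y = 70.37 - 84.597 / 9.48
Y = 70.37 - 8.9237
Y = 61.4463

61.4463


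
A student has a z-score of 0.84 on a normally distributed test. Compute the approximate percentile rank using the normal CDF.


CDF(z) = 0.5 * (1 + erf(z/sqrt(2)))
erf(0.594) = 0.5991
CDF = 0.7995
Percentile rank = 0.7995 * 100 = 79.95

79.95


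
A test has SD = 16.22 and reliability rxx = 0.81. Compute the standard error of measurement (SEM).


SEM = SD * sqrt(1 - rxx)
SEM = 16.22 * sqrt(1 - 0.81)
SEM = 16.22 * sqrt(0.19) = 16.22 * 0.43589
SEM = 7.0701

7.0701


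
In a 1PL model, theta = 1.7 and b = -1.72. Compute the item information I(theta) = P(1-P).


P = 1/(1+exp(-(1.7--1.72))) = 0.9683
I = P*(1-P) = 0.9683 * 0.0317
I = 0.0307

0.0307


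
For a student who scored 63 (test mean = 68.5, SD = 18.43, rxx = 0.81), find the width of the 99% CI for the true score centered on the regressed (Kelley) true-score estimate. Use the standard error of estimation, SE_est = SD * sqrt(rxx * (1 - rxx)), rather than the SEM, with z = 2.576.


True score estimate = 0.81*63 + 0.19*68.5 = 64.045
SE_est = SD * sqrt(rxx * (1 - rxx)) = 18.43 * sqrt(0.81 * 0.19) = 18.43 * sqrt(0.1539) = 7.230106
CI = T_est +/- z * SE_est, so width = 2 * z * SE_est = 2 * 2.576 * 7.230106
Width = 37.2495

37.2495


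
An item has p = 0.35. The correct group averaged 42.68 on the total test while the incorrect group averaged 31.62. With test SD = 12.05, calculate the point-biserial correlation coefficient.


q = 1 - p = 0.65
rpb = ((M1 - M0) / SD) * sqrt(p * q)
rpb = ((42.68 - 31.62) / 12.05) * sqrt(0.35 * 0.65)
rpb = 0.4378

0.4378


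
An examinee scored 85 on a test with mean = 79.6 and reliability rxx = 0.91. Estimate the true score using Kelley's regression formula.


T_est = rxx * X + (1 - rxx) * mean
T_est = 0.91 * 85 + 0.09 * 79.6
T_est = 77.35 + 7.164
T_est = 84.514

84.514


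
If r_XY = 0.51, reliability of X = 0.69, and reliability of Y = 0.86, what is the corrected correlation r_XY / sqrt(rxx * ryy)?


r_corrected = rxy / sqrt(rxx * ryy)
= 0.51 / sqrt(0.69 * 0.86)
= 0.51 / sqrt(0.5934)
= 0.51 / 0.770325
r_corrected = 0.6621

0.6621


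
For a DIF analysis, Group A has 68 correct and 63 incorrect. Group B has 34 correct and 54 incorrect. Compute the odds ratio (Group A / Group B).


Odds_A = 68/63 = 1.0794
Odds_B = 34/54 = 0.6296
OR = Odds_A / Odds_B = 1.0794 / 0.6296
Exactly, OR = (68 * 54) / (63 * 34) = 3672 / 2142
OR = 1.7143

1.7143


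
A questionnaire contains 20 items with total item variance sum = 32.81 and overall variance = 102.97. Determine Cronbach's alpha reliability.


alpha = (k/(k-1)) * (1 - sum(si^2)/s_total^2)
= (20/19) * (1 - 32.81/102.97)
alpha = 0.7172

0.7172


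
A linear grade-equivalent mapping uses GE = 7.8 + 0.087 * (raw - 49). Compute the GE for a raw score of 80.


raw - median = 80 - 49 = 31
slope * diff = 0.087 * 31 = 2.697
GE = 7.8 + 2.697
GE = 10.497

10.497


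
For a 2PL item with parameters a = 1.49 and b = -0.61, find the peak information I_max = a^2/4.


For 2PL, max info at theta = b = -0.61
I_max = a^2 / 4 = 1.49^2 / 4
= 2.2201 / 4
I_max = 0.555

0.555


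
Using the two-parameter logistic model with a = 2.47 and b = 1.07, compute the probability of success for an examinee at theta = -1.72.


a*(theta - b) = 2.47 * (-1.72 - 1.07) = -6.8913
exp(--6.8913) = 983.6794
P = 1 / (1 + 983.6794)
P = 0.001

0.001


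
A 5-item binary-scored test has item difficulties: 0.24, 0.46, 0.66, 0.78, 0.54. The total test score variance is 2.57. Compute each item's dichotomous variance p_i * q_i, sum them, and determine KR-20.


For each item, compute p_i * q_i:
  Item 1: 0.24 * 0.76 = 0.1824
  Item 2: 0.46 * 0.54 = 0.2484
  Item 3: 0.66 * 0.34 = 0.2244
  Item 4: 0.78 * 0.22 = 0.1716
  Item 5: 0.54 * 0.46 = 0.2484
Sum(p_i * q_i) = 0.1824 + 0.2484 + 0.2244 + 0.1716 + 0.2484 = 1.0752
KR-20 = (k/(k-1)) * (1 - Sum(p_i*q_i) / Var_total)
= (5/4) * (1 - 1.0752/2.57)
= 1.25 * 0.5816
KR-20 = 0.727

0.727


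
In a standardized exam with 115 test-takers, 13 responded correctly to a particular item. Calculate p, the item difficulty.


Item difficulty p = number correct / total examinees
p = 13 / 115
p = 0.113

0.113


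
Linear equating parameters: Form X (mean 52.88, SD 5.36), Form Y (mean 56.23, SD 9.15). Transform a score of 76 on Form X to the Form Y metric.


slope = SD_Y / SD_X = 9.15 / 5.36 ~ 1.7071
intercept = mean_Y - slope * mean_X = 56.23 - (9.15 / 5.36) * 52.88 ~ -34.0409
Y = slope * X + intercept. To avoid rounding drift from the rounded slope/intercept, evaluate the equivalent form Y = mean_Y + SD_Y * (X - mean_X) / SD_X at full precision:
Y = 56.23 + 9.15 * (76 - 52.88) / 5.36
Y = 56.23 + 9.15 * 23.12 / 5.36
Y = 56.23 + 211.548 / 5.36
Y = 56.23 + 39.4679
Y = 95.6979

95.6979


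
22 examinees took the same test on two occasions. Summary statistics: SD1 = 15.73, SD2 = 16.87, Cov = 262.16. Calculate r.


r = cov(X,Y) / (SD_X * SD_Y)
r = 262.16 / (15.73 * 16.87)
r = 262.16 / 265.3651
r = 0.9879

0.9879


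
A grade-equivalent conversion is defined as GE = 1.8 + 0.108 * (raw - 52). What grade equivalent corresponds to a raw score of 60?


raw - median = 60 - 52 = 8
slope * diff = 0.108 * 8 = 0.864
GE = 1.8 + 0.864
GE = 2.664

2.664


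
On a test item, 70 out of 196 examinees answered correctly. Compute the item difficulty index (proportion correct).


Item difficulty p = number correct / total examinees
p = 70 / 196
p = 0.3571

0.3571


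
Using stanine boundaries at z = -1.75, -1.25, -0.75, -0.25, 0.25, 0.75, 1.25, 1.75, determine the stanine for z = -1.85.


Stanine boundaries: [-1.75, -1.25, -0.75, -0.25, 0.25, 0.75, 1.25, 1.75]
z = -1.85
Check each boundary:
  z < -1.75
  z < -1.25
  z < -0.75
  z < -0.25
  z < 0.25
  z < 0.75
  z < 1.25
  z < 1.75
Highest qualifying boundary gives stanine = 1

1


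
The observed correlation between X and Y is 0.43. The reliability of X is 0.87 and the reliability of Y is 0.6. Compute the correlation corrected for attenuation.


r_corrected = rxy / sqrt(rxx * ryy)
= 0.43 / sqrt(0.87 * 0.6)
= 0.43 / sqrt(0.522)
= 0.43 / 0.722496
r_corrected = 0.5952

0.5952


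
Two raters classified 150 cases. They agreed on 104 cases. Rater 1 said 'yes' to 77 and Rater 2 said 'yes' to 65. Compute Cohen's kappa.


P_o = 104/150 = 0.693333
P_e = (77*65 + 73*85) / 22500 = 0.498222
kappa = (P_o - P_e) / (1 - P_e)
kappa = (0.693333 - 0.498222) / (1 - 0.498222)
kappa = 0.3888

0.3888


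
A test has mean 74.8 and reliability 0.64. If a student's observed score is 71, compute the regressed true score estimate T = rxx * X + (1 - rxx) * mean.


T_est = rxx * X + (1 - rxx) * mean
T_est = 0.64 * 71 + 0.36 * 74.8
T_est = 45.44 + 26.928
T_est = 72.368

72.368


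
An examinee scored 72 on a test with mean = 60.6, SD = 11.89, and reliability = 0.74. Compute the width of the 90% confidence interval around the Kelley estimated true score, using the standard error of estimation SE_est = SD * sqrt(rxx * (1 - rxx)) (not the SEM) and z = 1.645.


True score estimate = 0.74*72 + 0.26*60.6 = 69.036
SE_est = SD * sqrt(rxx * (1 - rxx)) = 11.89 * sqrt(0.74 * 0.26) = 11.89 * sqrt(0.1924) = 5.215361
CI = T_est +/- z * SE_est, so width = 2 * z * SE_est = 2 * 1.645 * 5.215361
Width = 17.1585

17.1585


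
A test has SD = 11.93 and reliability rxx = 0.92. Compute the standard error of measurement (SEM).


SEM = SD * sqrt(1 - rxx)
SEM = 11.93 * sqrt(1 - 0.92)
SEM = 11.93 * sqrt(0.08) = 11.93 * 0.282843
SEM = 3.3743

3.3743


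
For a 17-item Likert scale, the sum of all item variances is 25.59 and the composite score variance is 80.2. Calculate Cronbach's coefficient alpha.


alpha = (k/(k-1)) * (1 - sum(si^2)/s_total^2)
= (17/16) * (1 - 25.59/80.2)
alpha = 0.7235

0.7235


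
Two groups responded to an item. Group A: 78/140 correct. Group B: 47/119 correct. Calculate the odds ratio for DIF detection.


Odds_A = 78/62 = 1.2581
Odds_B = 47/72 = 0.6528
OR = Odds_A / Odds_B = 1.2581 / 0.6528
Exactly, OR = (78 * 72) / (62 * 47) = 5616 / 2914
OR = 1.9272

1.9272


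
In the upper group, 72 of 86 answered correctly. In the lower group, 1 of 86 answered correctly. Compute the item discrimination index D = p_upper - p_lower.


p_upper = 72/86 = 0.8372
p_lower = 1/86 = 0.0116
D = 0.8372 - 0.0116 = 0.8256

0.8256


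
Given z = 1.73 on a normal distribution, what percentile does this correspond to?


CDF(z) = 0.5 * (1 + erf(z/sqrt(2)))
erf(1.2233) = 0.9164
CDF = 0.9582
Percentile rank = 0.9582 * 100 = 95.82

95.82


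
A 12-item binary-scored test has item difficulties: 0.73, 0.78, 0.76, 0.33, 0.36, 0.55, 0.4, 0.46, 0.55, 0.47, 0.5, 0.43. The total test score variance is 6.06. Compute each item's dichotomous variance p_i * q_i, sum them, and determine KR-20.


For each item, compute p_i * q_i:
  Item 1: 0.73 * 0.27 = 0.1971
  Item 2: 0.78 * 0.22 = 0.1716
  Item 3: 0.76 * 0.24 = 0.1824
  Item 4: 0.33 * 0.67 = 0.2211
  Item 5: 0.36 * 0.64 = 0.2304
  Item 6: 0.55 * 0.45 = 0.2475
  Item 7: 0.4 * 0.6 = 0.24
  Item 8: 0.46 * 0.54 = 0.2484
  Item 9: 0.55 * 0.45 = 0.2475
  Item 10: 0.47 * 0.53 = 0.2491
  Item 11: 0.5 * 0.5 = 0.25
  Item 12: 0.43 * 0.57 = 0.2451
Sum(p_i * q_i) = 0.1971 + 0.1716 + 0.1824 + 0.2211 + 0.2304 + 0.2475 + 0.24 + 0.2484 + 0.2475 + 0.2491 + 0.25 + 0.2451 = 2.7302
KR-20 = (k/(k-1)) * (1 - Sum(p_i*q_i) / Var_total)
= (12/11) * (1 - 2.7302/6.06)
= 1.0909 * 0.5495
KR-20 = 0.5994

0.5994


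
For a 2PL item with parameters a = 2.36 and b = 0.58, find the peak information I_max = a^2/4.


For 2PL, max info at theta = b = 0.58
I_max = a^2 / 4 = 2.36^2 / 4
= 5.5696 / 4
I_max = 1.3924

1.3924


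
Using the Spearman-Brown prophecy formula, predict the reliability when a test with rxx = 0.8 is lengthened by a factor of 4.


r_new = (n * rxx) / (1 + (n-1) * rxx)
r_new = (4 * 0.8) / (1 + 3 * 0.8)
r_new = 3.2 / 3.4
r_new = 0.9412

0.9412


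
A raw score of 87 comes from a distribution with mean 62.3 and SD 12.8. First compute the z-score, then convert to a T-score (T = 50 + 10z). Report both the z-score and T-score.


z = (X - mean) / SD = (87 - 62.3) / 12.8
z = 24.7 / 12.8
z = 1.9297
T-score = T = 50 + 10z
Carry z at full precision (z = 24.7 / 12.8) into the conversion:
T-score = 50 + 10 * (24.7 / 12.8) = 50 + 247 / 12.8
T-score = 50 + 19.2969
T-score = 69.2969

69.2969


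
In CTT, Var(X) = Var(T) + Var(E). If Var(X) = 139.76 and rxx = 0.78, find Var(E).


var_true = rxx * var_obs = 0.78 * 139.76 = 109.0128
var_error = var_obs - var_true
var_error = 139.76 - 109.0128
var_error = 30.7472

30.7472


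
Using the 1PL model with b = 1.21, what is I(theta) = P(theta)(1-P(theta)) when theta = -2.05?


P = 1/(1+exp(-(-2.05-1.21))) = 0.037
I = P*(1-P) = 0.037 * 0.963
I = 0.0356

0.0356


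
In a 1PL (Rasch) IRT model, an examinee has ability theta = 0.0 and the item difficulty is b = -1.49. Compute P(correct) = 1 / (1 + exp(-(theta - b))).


theta - b = 0.0 - -1.49 = 1.49
exp(-(theta - b)) = exp(-1.49) = 0.2254
P = 1 / (1 + 0.2254)
P = 0.8161

0.8161


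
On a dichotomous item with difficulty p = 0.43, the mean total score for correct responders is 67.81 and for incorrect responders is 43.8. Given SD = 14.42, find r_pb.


q = 1 - p = 0.57
rpb = ((M1 - M0) / SD) * sqrt(p * q)
rpb = ((67.81 - 43.8) / 14.42) * sqrt(0.43 * 0.57)
rpb = 0.8243

0.8243


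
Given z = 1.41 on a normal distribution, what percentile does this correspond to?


CDF(z) = 0.5 * (1 + erf(z/sqrt(2)))
erf(0.997) = 0.8415
CDF = 0.9207
Percentile rank = 0.9207 * 100 = 92.07

92.07


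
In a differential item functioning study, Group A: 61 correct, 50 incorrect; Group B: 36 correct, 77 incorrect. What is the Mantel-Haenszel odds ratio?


Odds_A = 61/50 = 1.22
Odds_B = 36/77 = 0.4675
OR = Odds_A / Odds_B = 1.22 / 0.4675
Exactly, OR = (61 * 77) / (50 * 36) = 4697 / 1800
OR = 2.6094

2.6094


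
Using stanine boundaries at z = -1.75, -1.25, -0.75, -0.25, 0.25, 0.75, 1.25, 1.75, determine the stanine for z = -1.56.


Stanine boundaries: [-1.75, -1.25, -0.75, -0.25, 0.25, 0.75, 1.25, 1.75]
z = -1.56
Check each boundary:
  z >= -1.75 -> could be stanine 2
  z < -1.25
  z < -0.75
  z < -0.25
  z < 0.25
  z < 0.75
  z < 1.25
  z < 1.75
Highest qualifying boundary gives stanine = 2

2


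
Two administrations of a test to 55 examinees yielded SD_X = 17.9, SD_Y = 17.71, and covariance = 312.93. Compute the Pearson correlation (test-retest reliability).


r = cov(X,Y) / (SD_X * SD_Y)
r = 312.93 / (17.9 * 17.71)
r = 312.93 / 317.009
r = 0.9871

0.9871


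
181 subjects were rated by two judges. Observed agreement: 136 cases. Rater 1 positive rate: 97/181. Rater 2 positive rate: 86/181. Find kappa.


P_o = 136/181 = 0.751381
P_e = (97*86 + 84*95) / 32761 = 0.498214
kappa = (P_o - P_e) / (1 - P_e)
kappa = (0.751381 - 0.498214) / (1 - 0.498214)
kappa = 0.5045

0.5045


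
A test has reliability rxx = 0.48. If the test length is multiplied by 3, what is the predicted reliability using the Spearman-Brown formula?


r_new = (n * rxx) / (1 + (n-1) * rxx)
r_new = (3 * 0.48) / (1 + 2 * 0.48)
r_new = 1.44 / 1.96
r_new = 0.7347

0.7347


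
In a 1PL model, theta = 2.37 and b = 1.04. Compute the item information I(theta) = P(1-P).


P = 1/(1+exp(-(2.37-1.04))) = 0.7908
I = P*(1-P) = 0.7908 * 0.2092
I = 0.1654

0.1654


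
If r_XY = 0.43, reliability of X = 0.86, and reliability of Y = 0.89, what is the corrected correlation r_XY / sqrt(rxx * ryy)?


r_corrected = rxy / sqrt(rxx * ryy)
= 0.43 / sqrt(0.86 * 0.89)
= 0.43 / sqrt(0.7654)
= 0.43 / 0.874871
r_corrected = 0.4915

0.4915


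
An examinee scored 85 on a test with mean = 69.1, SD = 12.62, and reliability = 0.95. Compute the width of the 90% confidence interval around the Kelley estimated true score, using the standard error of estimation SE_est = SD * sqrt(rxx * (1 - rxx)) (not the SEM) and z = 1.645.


True score estimate = 0.95*85 + 0.05*69.1 = 84.205
SE_est = SD * sqrt(rxx * (1 - rxx)) = 12.62 * sqrt(0.95 * 0.05) = 12.62 * sqrt(0.0475) = 2.750465
CI = T_est +/- z * SE_est, so width = 2 * z * SE_est = 2 * 1.645 * 2.750465
Width = 9.049

9.049


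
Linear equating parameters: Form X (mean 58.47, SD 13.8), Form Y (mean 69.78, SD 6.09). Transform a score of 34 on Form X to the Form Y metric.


slope = SD_Y / SD_X = 6.09 / 13.8 ~ 0.4413
intercept = mean_Y - slope * mean_X = 69.78 - (6.09 / 13.8) * 58.47 ~ 43.9769
Y = slope * X + intercept. To avoid rounding drift from the rounded slope/intercept, evaluate the equivalent form Y = mean_Y + SD_Y * (X - mean_X) / SD_X at full precision:
Y = 69.78 + 6.09 * (34 - 58.47) / 13.8
Y = 69.78 - 6.09 * 24.47 / 13.8
Y = 69.78 - 149.0223 / 13.8
Y = 69.78 - 10.7987
Y = 58.9813

58.9813


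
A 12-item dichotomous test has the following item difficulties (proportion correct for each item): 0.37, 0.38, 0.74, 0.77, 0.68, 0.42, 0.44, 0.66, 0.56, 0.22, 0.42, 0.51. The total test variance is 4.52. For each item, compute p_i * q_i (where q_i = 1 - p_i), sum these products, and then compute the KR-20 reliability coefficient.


For each item, compute p_i * q_i:
  Item 1: 0.37 * 0.63 = 0.2331
  Item 2: 0.38 * 0.62 = 0.2356
  Item 3: 0.74 * 0.26 = 0.1924
  Item 4: 0.77 * 0.23 = 0.1771
  Item 5: 0.68 * 0.32 = 0.2176
  Item 6: 0.42 * 0.58 = 0.2436
  Item 7: 0.44 * 0.56 = 0.2464
  Item 8: 0.66 * 0.34 = 0.2244
  Item 9: 0.56 * 0.44 = 0.2464
  Item 10: 0.22 * 0.78 = 0.1716
  Item 11: 0.42 * 0.58 = 0.2436
  Item 12: 0.51 * 0.49 = 0.2499
Sum(p_i * q_i) = 0.2331 + 0.2356 + 0.1924 + 0.1771 + 0.2176 + 0.2436 + 0.2464 + 0.2244 + 0.2464 + 0.1716 + 0.2436 + 0.2499 = 2.6817
KR-20 = (k/(k-1)) * (1 - Sum(p_i*q_i) / Var_total)
= (12/11) * (1 - 2.6817/4.52)
= 1.0909 * 0.4067
KR-20 = 0.4437

0.4437
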